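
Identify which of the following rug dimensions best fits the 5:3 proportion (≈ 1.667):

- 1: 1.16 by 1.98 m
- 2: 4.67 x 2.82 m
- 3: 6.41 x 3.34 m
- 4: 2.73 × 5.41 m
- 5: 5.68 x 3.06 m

2

Ratios (long/short): 1 ≈ 1.707; 2 ≈ 1.656; 3 ≈ 1.919; 4 ≈ 1.982; 5 ≈ 1.856.
5:3 ≈ 1.667; option 2 is nearest (Δ 0.011).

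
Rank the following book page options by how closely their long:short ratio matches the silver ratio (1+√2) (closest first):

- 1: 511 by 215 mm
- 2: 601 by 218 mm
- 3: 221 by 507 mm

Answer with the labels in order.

1, 3, 2

Ratios: 1 = 511 / 215 ≈ 2.377; 2 = 601 / 218 ≈ 2.757; 3 = 507 / 221 ≈ 2.294.
|Δ from 2.414|: 1 0.037; 2 0.343; 3 0.120.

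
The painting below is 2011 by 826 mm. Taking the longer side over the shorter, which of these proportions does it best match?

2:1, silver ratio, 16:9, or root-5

silver ratio

Ratio = 2011 / 826 ≈ 2.435.
Distances: 2:1 2.000 (Δ 0.435); silver ratio 2.414 (Δ 0.021); 16:9 1.778 (Δ 0.657); root-5 2.236 (Δ 0.199).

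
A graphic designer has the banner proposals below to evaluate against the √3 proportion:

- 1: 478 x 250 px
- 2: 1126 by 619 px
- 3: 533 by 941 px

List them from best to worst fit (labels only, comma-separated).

Ratios: 1 = 478 / 250 ≈ 1.912; 2 = 1126 / 619 ≈ 1.819; 3 = 941 / 533 ≈ 1.765.
|Δ from 1.732|: 1 0.180; 2 0.087; 3 0.033.

3, 2, 1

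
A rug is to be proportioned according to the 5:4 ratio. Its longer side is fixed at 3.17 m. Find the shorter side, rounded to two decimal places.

5:4 = 1.25000.
Shorter side = 3.17 ÷ 1.25000 ≈ 2.5360 → 2.54 m.

2.54 m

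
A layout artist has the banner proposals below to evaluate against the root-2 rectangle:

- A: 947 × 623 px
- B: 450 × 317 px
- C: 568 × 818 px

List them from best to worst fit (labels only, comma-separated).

A: 947/623 ≈ 1.520 → |1.520 − 1.414| = 0.106
B: 450/317 ≈ 1.420 → |1.420 − 1.414| = 0.006
C: 818/568 ≈ 1.440 → |1.440 − 1.414| = 0.026

B, C, A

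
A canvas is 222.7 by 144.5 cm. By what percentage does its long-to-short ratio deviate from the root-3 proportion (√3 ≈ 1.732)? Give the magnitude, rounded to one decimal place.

Ratio = 222.7 / 144.5 ≈ 1.5412.
Ideal root-3 ≈ 1.7321. |1.5412 − 1.7321| / 1.7321 ≈ 11.02% → 11.0%.

11.0%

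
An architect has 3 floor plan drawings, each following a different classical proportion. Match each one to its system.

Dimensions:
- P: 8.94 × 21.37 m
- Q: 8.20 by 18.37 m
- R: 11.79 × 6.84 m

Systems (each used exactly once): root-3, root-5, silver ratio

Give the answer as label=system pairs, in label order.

Ratios: P ≈ 2.390; Q ≈ 2.240; R ≈ 1.724.
Targets: root-3 ≈ 1.732; root-5 ≈ 2.236; silver ratio ≈ 2.414.

P=silver ratio, Q=root-5, R=root-3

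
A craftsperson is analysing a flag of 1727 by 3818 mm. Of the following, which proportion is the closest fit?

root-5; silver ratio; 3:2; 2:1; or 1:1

3818/1727 ≈ 2.211. Nearest candidates are root-5 (2.236, off by 0.025) and silver ratio (2.414, off by 0.203).

root-5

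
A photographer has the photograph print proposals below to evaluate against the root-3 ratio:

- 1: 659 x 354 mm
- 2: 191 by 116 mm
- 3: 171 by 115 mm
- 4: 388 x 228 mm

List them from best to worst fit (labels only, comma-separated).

4, 2, 1, 3

1: 659/354 ≈ 1.862 → |1.862 − 1.732| = 0.130
2: 191/116 ≈ 1.647 → |1.647 − 1.732| = 0.085
3: 171/115 ≈ 1.487 → |1.487 − 1.732| = 0.245
4: 388/228 ≈ 1.702 → |1.702 − 1.732| = 0.030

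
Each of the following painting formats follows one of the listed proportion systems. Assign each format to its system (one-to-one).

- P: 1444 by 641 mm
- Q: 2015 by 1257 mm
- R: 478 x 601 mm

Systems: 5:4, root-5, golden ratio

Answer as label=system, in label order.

Ratios: P ≈ 2.253; Q ≈ 1.603; R ≈ 1.257.
Targets: 5:4 ≈ 1.250; root-5 ≈ 2.236; golden ratio ≈ 1.618.

P=root-5, Q=golden ratio, R=5:4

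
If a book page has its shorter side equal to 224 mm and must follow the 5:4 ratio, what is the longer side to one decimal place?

5:4 = 1.25000.
Longer side = 224 × 1.25000 ≈ 280.000 → 280.0 mm.

280.0 mm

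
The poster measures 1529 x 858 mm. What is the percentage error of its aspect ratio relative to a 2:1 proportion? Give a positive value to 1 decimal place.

10.9%

Ratio = 1529 / 858 ≈ 1.7821.
Ideal 2:1 = 2.0000. |1.7821 − 2.0000| / 2.0000 ≈ 10.89% → 10.9%.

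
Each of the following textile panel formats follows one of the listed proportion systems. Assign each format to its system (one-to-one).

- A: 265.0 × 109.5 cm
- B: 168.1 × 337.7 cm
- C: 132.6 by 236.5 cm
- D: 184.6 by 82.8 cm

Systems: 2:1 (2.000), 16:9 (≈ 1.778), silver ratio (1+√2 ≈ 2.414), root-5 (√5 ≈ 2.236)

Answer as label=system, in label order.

A = 265.0/109.5 ≈ 2.420 → silver ratio (2.414)
B = 337.7/168.1 ≈ 2.009 → 2:1 (2.000)
C = 236.5/132.6 ≈ 1.784 → 16:9 (1.778)
D = 184.6/82.8 ≈ 2.229 → root-5 (2.236)

A=silver ratio, B=2:1, C=16:9, D=root-5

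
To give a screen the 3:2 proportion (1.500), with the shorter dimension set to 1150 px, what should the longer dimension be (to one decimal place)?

1725.0 px

3:2 = 1.50000.
Longer side = 1150 × 1.50000 ≈ 1725.000 → 1725.0 px.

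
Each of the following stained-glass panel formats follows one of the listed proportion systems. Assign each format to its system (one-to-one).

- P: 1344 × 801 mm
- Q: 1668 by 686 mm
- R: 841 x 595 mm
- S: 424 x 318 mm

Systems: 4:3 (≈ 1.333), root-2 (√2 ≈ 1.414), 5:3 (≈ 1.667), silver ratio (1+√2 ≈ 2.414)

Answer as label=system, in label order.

P=5:3, Q=silver ratio, R=root-2, S=4:3

Ratios: P ≈ 1.678; Q ≈ 2.431; R ≈ 1.413; S ≈ 1.333.
Targets: 4:3 ≈ 1.333; root-2 ≈ 1.414; 5:3 ≈ 1.667; silver ratio ≈ 2.414.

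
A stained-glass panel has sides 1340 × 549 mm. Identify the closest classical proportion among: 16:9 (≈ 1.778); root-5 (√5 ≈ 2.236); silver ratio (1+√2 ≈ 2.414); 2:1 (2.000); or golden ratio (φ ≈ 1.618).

1340/549 ≈ 2.441. Nearest candidates are silver ratio (2.414, off by 0.027) and root-5 (2.236, off by 0.205).

silver ratio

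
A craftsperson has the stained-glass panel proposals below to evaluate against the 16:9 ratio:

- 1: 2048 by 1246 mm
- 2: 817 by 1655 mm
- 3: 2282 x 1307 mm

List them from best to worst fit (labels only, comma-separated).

Ratios: 1 = 2048 / 1246 ≈ 1.644; 2 = 1655 / 817 ≈ 2.026; 3 = 2282 / 1307 ≈ 1.746.
|Δ from 1.778|: 1 0.134; 2 0.248; 3 0.032.

3, 1, 2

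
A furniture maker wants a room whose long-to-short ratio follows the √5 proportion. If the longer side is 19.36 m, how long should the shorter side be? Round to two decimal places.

root-5 ≈ 2.23607.
Shorter side = 19.36 ÷ 2.23607 ≈ 8.6580 → 8.66 m.

8.66 m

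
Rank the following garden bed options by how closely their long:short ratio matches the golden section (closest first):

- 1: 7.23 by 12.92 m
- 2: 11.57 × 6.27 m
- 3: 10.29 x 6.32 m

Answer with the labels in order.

3, 1, 2

1: 12.92/7.23 ≈ 1.787 → |1.787 − 1.618| = 0.169
2: 11.57/6.27 ≈ 1.845 → |1.845 − 1.618| = 0.227
3: 10.29/6.32 ≈ 1.628 → |1.628 − 1.618| = 0.010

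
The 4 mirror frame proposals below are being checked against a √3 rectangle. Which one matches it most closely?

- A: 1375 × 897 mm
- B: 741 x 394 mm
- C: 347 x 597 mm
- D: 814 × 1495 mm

C

Target root-3 ≈ 1.732.
A: 1.533 (Δ0.199)  B: 1.881 (Δ0.149)  C: 1.720 (Δ0.012)  D: 1.837 (Δ0.105)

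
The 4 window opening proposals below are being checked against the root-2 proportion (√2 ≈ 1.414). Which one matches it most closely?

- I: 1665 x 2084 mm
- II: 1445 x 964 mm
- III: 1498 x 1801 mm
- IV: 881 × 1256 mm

IV

Ratios (long/short): I ≈ 1.252; II ≈ 1.499; III ≈ 1.202; IV ≈ 1.426.
root-2 ≈ 1.414; option IV is nearest (Δ 0.012).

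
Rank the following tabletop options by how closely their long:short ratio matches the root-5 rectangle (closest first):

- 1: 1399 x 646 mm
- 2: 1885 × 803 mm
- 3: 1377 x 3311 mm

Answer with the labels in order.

Ratios: 1 = 1399 / 646 ≈ 2.166; 2 = 1885 / 803 ≈ 2.347; 3 = 3311 / 1377 ≈ 2.405.
|Δ from 2.236|: 1 0.070; 2 0.111; 3 0.169.

1, 2, 3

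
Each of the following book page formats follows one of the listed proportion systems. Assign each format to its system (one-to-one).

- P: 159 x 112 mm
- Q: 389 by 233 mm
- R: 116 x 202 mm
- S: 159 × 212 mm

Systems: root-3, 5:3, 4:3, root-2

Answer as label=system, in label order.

P=root-2, Q=5:3, R=root-3, S=4:3

Ratios: P ≈ 1.420; Q ≈ 1.670; R ≈ 1.741; S ≈ 1.333.
Targets: root-3 ≈ 1.732; 5:3 ≈ 1.667; 4:3 ≈ 1.333; root-2 ≈ 1.414.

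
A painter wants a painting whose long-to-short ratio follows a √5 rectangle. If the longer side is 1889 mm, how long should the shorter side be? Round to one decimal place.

root-5 ≈ 2.23607.
Shorter side = 1889 ÷ 2.23607 ≈ 844.786 → 844.8 mm.

844.8 mm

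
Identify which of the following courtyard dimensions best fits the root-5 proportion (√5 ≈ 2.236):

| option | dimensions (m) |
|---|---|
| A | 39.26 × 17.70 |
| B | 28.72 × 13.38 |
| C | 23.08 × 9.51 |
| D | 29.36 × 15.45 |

A

Target root-5 ≈ 2.236.
A: 2.218 (Δ0.018)  B: 2.146 (Δ0.090)  C: 2.427 (Δ0.191)  D: 1.900 (Δ0.336)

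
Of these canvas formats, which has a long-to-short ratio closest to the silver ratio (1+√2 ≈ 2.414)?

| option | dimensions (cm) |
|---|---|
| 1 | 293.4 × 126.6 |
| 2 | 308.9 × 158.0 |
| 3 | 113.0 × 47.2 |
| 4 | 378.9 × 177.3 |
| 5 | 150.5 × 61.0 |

Ratios (long/short): 1 ≈ 2.318; 2 ≈ 1.955; 3 ≈ 2.394; 4 ≈ 2.137; 5 ≈ 2.467.
silver ratio ≈ 2.414; option 3 is nearest (Δ 0.020).

3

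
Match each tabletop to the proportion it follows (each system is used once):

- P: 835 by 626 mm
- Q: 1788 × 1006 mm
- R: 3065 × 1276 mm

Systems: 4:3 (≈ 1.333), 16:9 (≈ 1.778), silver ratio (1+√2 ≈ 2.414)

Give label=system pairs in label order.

P=4:3, Q=16:9, R=silver ratio

P = 835/626 ≈ 1.334 → 4:3 (1.333)
Q = 1788/1006 ≈ 1.777 → 16:9 (1.778)
R = 3065/1276 ≈ 2.402 → silver ratio (2.414)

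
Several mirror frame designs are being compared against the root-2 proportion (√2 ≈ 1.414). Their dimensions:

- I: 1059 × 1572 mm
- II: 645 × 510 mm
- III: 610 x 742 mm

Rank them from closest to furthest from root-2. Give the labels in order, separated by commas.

I, II, III

I: 1572/1059 ≈ 1.484 → |1.484 − 1.414| = 0.070
II: 645/510 ≈ 1.265 → |1.265 − 1.414| = 0.149
III: 742/610 ≈ 1.216 → |1.216 − 1.414| = 0.198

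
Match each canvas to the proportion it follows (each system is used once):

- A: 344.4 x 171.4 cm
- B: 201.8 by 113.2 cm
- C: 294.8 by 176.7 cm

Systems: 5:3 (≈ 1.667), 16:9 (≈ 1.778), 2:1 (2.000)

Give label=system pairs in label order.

A = 344.4/171.4 ≈ 2.009 → 2:1 (2.000)
B = 201.8/113.2 ≈ 1.783 → 16:9 (1.778)
C = 294.8/176.7 ≈ 1.668 → 5:3 (1.667)

A=2:1, B=16:9, C=5:3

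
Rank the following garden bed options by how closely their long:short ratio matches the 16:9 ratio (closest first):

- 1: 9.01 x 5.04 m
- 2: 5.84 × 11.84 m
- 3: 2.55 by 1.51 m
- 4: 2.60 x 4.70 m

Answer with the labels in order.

1, 4, 3, 2

1: 9.01/5.04 ≈ 1.788 → |1.788 − 1.778| = 0.010
2: 11.84/5.84 ≈ 2.027 → |2.027 − 1.778| = 0.249
3: 2.55/1.51 ≈ 1.689 → |1.689 − 1.778| = 0.089
4: 4.70/2.60 ≈ 1.808 → |1.808 − 1.778| = 0.030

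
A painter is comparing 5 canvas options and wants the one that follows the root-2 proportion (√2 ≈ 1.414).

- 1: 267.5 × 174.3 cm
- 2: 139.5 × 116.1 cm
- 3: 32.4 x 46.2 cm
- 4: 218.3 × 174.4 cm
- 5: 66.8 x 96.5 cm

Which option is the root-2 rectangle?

Ratios (long/short): 1 ≈ 1.535; 2 ≈ 1.202; 3 ≈ 1.426; 4 ≈ 1.252; 5 ≈ 1.445.
root-2 ≈ 1.414; option 3 is nearest (Δ 0.012).

3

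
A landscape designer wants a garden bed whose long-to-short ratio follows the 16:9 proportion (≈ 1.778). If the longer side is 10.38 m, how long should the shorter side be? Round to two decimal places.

16:9 ≈ 1.77778.
Shorter side = 10.38 ÷ 1.77778 ≈ 5.8387 → 5.84 m.

5.84 m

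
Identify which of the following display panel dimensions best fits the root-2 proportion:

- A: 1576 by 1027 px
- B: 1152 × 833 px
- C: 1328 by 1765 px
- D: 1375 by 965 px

D

Ratios (long/short): A ≈ 1.535; B ≈ 1.383; C ≈ 1.329; D ≈ 1.425.
root-2 ≈ 1.414; option D is nearest (Δ 0.011).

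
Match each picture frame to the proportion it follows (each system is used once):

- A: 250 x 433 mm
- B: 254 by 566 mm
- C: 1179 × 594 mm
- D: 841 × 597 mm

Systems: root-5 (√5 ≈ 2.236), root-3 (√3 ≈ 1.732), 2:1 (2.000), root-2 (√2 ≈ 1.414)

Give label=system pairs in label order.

A=root-3, B=root-5, C=2:1, D=root-2

A = 433/250 ≈ 1.732 → root-3 (1.732)
B = 566/254 ≈ 2.228 → root-5 (2.236)
C = 1179/594 ≈ 1.985 → 2:1 (2.000)
D = 841/597 ≈ 1.409 → root-2 (1.414)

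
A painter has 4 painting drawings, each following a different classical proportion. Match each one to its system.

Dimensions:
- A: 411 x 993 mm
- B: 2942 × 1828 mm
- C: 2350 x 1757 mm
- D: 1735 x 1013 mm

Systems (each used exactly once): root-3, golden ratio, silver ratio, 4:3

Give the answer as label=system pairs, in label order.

A = 993/411 ≈ 2.416 → silver ratio (2.414)
B = 2942/1828 ≈ 1.609 → golden ratio (1.618)
C = 2350/1757 ≈ 1.338 → 4:3 (1.333)
D = 1735/1013 ≈ 1.713 → root-3 (1.732)

A=silver ratio, B=golden ratio, C=4:3, D=root-3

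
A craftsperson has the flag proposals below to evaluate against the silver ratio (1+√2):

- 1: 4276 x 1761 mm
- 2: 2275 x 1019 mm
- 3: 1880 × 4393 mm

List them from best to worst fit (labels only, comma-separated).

1, 3, 2

1: 4276/1761 ≈ 2.428 → |2.428 − 2.414| = 0.014
2: 2275/1019 ≈ 2.233 → |2.233 − 2.414| = 0.181
3: 4393/1880 ≈ 2.337 → |2.337 − 2.414| = 0.077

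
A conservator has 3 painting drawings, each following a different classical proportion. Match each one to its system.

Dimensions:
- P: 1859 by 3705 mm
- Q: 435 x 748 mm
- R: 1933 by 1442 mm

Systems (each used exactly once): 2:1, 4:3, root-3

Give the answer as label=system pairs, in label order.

Ratios: P ≈ 1.993; Q ≈ 1.720; R ≈ 1.340.
Targets: 2:1 ≈ 2.000; 4:3 ≈ 1.333; root-3 ≈ 1.732.

P=2:1, Q=root-3, R=4:3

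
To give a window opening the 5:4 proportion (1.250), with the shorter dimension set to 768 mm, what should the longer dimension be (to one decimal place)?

5:4 = 1.25000.
Longer side = 768 × 1.25000 ≈ 960.000 → 960.0 mm.

960.0 mm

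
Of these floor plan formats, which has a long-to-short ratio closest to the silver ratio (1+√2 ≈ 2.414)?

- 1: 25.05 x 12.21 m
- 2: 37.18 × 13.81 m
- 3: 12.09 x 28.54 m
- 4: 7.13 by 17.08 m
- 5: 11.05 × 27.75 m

4

Ratios (long/short): 1 ≈ 2.052; 2 ≈ 2.692; 3 ≈ 2.361; 4 ≈ 2.396; 5 ≈ 2.511.
silver ratio ≈ 2.414; option 4 is nearest (Δ 0.018).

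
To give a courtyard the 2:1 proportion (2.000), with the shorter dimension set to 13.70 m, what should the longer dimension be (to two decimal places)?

2:1 = 2.00000.
Longer side = 13.70 × 2.00000 ≈ 27.4000 → 27.40 m.

27.40 m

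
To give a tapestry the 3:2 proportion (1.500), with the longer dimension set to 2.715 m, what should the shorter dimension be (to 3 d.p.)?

3:2 = 1.50000.
Shorter side = 2.715 ÷ 1.50000 ≈ 1.81000 → 1.810 m.

1.810 m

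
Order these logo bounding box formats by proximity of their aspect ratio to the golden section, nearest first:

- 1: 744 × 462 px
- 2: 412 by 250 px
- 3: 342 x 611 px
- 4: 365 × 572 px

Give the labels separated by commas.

1: 744/462 ≈ 1.610 → |1.610 − 1.618| = 0.008
2: 412/250 ≈ 1.648 → |1.648 − 1.618| = 0.030
3: 611/342 ≈ 1.787 → |1.787 − 1.618| = 0.169
4: 572/365 ≈ 1.567 → |1.567 − 1.618| = 0.051

1, 2, 4, 3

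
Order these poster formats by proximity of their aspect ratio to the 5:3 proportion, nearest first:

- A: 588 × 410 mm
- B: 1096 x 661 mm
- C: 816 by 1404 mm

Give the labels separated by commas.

B, C, A

A: 588/410 ≈ 1.434 → |1.434 − 1.667| = 0.233
B: 1096/661 ≈ 1.658 → |1.658 − 1.667| = 0.009
C: 1404/816 ≈ 1.721 → |1.721 − 1.667| = 0.054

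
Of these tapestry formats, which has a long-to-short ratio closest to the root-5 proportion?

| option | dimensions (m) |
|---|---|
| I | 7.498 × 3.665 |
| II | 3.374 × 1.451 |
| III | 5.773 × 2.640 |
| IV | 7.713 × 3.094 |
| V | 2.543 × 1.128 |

V

Target root-5 ≈ 2.236.
I: 2.046 (Δ0.190)  II: 2.325 (Δ0.089)  III: 2.187 (Δ0.049)  IV: 2.493 (Δ0.257)  V: 2.254 (Δ0.018)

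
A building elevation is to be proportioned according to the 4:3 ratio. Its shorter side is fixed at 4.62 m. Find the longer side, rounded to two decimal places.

4:3 ≈ 1.33333.
Longer side = 4.62 × 1.33333 ≈ 6.1600 → 6.16 m.

6.16 m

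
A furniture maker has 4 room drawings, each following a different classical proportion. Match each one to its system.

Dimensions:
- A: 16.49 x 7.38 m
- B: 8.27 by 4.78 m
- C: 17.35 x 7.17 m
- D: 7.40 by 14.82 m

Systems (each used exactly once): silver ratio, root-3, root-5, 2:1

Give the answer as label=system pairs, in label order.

A=root-5, B=root-3, C=silver ratio, D=2:1

A = 16.49/7.38 ≈ 2.234 → root-5 (2.236)
B = 8.27/4.78 ≈ 1.730 → root-3 (1.732)
C = 17.35/7.17 ≈ 2.420 → silver ratio (2.414)
D = 14.82/7.40 ≈ 2.003 → 2:1 (2.000)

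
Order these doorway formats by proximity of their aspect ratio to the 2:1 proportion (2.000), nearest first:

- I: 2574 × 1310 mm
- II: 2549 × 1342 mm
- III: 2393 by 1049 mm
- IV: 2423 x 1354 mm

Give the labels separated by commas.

I, II, IV, III

I: 2574/1310 ≈ 1.965 → |1.965 − 2.000| = 0.035
II: 2549/1342 ≈ 1.899 → |1.899 − 2.000| = 0.101
III: 2393/1049 ≈ 2.281 → |2.281 − 2.000| = 0.281
IV: 2423/1354 ≈ 1.790 → |1.790 − 2.000| = 0.210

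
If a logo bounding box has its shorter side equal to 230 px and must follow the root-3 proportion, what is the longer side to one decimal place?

398.4 px

root-3 ≈ 1.73205.
Longer side = 230 × 1.73205 ≈ 398.372 → 398.4 px.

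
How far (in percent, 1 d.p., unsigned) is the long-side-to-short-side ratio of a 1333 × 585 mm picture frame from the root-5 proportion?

Ratio = 1333 / 585 ≈ 2.2786.
Ideal root-5 ≈ 2.2361. |2.2786 − 2.2361| / 2.2361 ≈ 1.90% → 1.9%.

1.9%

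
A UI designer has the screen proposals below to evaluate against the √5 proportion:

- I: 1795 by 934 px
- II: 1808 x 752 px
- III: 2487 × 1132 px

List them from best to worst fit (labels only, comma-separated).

I: 1795/934 ≈ 1.922 → |1.922 − 2.236| = 0.314
II: 1808/752 ≈ 2.404 → |2.404 − 2.236| = 0.168
III: 2487/1132 ≈ 2.197 → |2.197 − 2.236| = 0.039

III, II, I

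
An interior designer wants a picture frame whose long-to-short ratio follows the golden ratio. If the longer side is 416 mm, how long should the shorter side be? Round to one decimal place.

257.1 mm

golden ratio ≈ 1.61803.
Shorter side = 416 ÷ 1.61803 ≈ 257.103 → 257.1 mm.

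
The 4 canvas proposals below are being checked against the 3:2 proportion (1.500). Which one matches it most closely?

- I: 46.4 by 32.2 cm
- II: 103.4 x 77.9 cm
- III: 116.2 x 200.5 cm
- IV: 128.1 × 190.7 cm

Ratios (long/short): I ≈ 1.441; II ≈ 1.327; III ≈ 1.725; IV ≈ 1.489.
3:2 ≈ 1.500; option IV is nearest (Δ 0.011).

IV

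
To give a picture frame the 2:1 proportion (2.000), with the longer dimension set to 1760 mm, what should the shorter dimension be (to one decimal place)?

880.0 mm

2:1 = 2.00000.
Shorter side = 1760 ÷ 2.00000 ≈ 880.000 → 880.0 mm.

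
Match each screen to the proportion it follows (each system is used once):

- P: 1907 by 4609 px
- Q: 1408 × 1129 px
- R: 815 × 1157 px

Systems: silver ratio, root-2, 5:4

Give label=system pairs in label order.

P=silver ratio, Q=5:4, R=root-2

P = 4609/1907 ≈ 2.417 → silver ratio (2.414)
Q = 1408/1129 ≈ 1.247 → 5:4 (1.250)
R = 1157/815 ≈ 1.420 → root-2 (1.414)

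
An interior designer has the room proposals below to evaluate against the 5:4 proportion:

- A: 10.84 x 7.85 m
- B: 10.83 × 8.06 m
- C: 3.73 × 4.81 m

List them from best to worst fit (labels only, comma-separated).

A: 10.84/7.85 ≈ 1.381 → |1.381 − 1.250| = 0.131
B: 10.83/8.06 ≈ 1.344 → |1.344 − 1.250| = 0.094
C: 4.81/3.73 ≈ 1.290 → |1.290 − 1.250| = 0.040

C, B, A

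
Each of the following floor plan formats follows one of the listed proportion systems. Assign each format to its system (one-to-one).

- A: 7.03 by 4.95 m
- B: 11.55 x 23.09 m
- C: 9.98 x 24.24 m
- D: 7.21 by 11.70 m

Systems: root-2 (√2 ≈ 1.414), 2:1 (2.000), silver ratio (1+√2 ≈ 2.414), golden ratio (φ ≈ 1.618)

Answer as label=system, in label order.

A=root-2, B=2:1, C=silver ratio, D=golden ratio

Ratios: A ≈ 1.420; B ≈ 1.999; C ≈ 2.429; D ≈ 1.623.
Targets: root-2 ≈ 1.414; 2:1 ≈ 2.000; silver ratio ≈ 2.414; golden ratio ≈ 1.618.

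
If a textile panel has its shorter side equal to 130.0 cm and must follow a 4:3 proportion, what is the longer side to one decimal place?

4:3 ≈ 1.33333.
Longer side = 130.0 × 1.33333 ≈ 173.333 → 173.3 cm.

173.3 cm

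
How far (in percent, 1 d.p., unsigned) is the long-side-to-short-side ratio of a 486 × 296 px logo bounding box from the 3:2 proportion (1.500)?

9.5%

Ratio = 486 / 296 ≈ 1.6419.
Ideal 3:2 = 1.5000. |1.6419 − 1.5000| / 1.5000 ≈ 9.46% → 9.5%.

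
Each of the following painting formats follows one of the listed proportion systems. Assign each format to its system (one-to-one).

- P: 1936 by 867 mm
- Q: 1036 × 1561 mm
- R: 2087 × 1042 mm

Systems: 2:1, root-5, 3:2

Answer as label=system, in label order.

Ratios: P ≈ 2.233; Q ≈ 1.507; R ≈ 2.003.
Targets: 2:1 ≈ 2.000; root-5 ≈ 2.236; 3:2 ≈ 1.500.

P=root-5, Q=3:2, R=2:1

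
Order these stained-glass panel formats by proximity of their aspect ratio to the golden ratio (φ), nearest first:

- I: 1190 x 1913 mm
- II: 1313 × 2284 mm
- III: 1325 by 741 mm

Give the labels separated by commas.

Ratios: I = 1913 / 1190 ≈ 1.608; II = 2284 / 1313 ≈ 1.740; III = 1325 / 741 ≈ 1.788.
|Δ from 1.618|: I 0.010; II 0.122; III 0.170.

I, II, III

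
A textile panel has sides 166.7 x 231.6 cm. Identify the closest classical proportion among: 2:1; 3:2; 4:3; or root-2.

231.6/166.7 ≈ 1.389. Nearest candidates are root-2 (1.414, off by 0.025) and 4:3 (1.333, off by 0.056).

root-2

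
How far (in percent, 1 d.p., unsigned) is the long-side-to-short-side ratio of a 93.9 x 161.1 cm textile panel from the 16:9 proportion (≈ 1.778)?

3.5%

Ratio = 161.1 / 93.9 ≈ 1.7157.
Ideal 16:9 ≈ 1.7778. |1.7157 − 1.7778| / 1.7778 ≈ 3.49% → 3.5%.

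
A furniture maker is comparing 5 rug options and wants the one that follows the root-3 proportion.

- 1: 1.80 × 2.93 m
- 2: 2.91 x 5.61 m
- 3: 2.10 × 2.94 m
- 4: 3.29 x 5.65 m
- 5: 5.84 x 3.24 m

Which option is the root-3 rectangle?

4

Target root-3 ≈ 1.732.
1: 1.628 (Δ0.104)  2: 1.928 (Δ0.196)  3: 1.400 (Δ0.332)  4: 1.717 (Δ0.015)  5: 1.802 (Δ0.070)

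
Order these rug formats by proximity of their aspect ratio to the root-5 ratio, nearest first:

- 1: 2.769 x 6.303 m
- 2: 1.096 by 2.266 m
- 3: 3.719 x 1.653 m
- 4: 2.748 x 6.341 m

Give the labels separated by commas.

3, 1, 4, 2

Ratios: 1 = 6.303 / 2.769 ≈ 2.276; 2 = 2.266 / 1.096 ≈ 2.068; 3 = 3.719 / 1.653 ≈ 2.250; 4 = 6.341 / 2.748 ≈ 2.307.
|Δ from 2.236|: 1 0.040; 2 0.168; 3 0.014; 4 0.071.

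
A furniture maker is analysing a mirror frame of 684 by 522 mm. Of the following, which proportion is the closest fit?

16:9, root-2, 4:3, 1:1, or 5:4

Ratio = 684 / 522 ≈ 1.310.
Distances: 16:9 1.778 (Δ 0.468); root-2 1.414 (Δ 0.104); 4:3 1.333 (Δ 0.023); 1:1 1.000 (Δ 0.310); 5:4 1.250 (Δ 0.060).

4:3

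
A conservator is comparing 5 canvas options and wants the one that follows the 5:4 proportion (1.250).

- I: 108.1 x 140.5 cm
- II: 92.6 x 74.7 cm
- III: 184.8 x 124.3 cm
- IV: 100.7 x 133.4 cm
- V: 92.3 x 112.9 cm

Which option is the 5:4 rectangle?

Ratios (long/short): I ≈ 1.300; II ≈ 1.240; III ≈ 1.487; IV ≈ 1.325; V ≈ 1.223.
5:4 ≈ 1.250; option II is nearest (Δ 0.010).

II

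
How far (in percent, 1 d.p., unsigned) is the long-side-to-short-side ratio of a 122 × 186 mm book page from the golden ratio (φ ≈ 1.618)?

5.8%

Ratio = 186 / 122 ≈ 1.5246.
Ideal golden ratio ≈ 1.6180. |1.5246 − 1.6180| / 1.6180 ≈ 5.77% → 5.8%.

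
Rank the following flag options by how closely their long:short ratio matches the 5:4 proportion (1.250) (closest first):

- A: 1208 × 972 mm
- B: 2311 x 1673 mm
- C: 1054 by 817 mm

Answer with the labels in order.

A: 1208/972 ≈ 1.243 → |1.243 − 1.250| = 0.007
B: 2311/1673 ≈ 1.381 → |1.381 − 1.250| = 0.131
C: 1054/817 ≈ 1.290 → |1.290 − 1.250| = 0.040

A, C, B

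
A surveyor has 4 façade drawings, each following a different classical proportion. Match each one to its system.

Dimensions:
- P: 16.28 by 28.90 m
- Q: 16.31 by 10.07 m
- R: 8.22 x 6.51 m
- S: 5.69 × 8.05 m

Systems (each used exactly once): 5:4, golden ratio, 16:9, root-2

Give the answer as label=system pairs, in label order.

P=16:9, Q=golden ratio, R=5:4, S=root-2

Ratios: P ≈ 1.775; Q ≈ 1.620; R ≈ 1.263; S ≈ 1.415.
Targets: 5:4 ≈ 1.250; golden ratio ≈ 1.618; 16:9 ≈ 1.778; root-2 ≈ 1.414.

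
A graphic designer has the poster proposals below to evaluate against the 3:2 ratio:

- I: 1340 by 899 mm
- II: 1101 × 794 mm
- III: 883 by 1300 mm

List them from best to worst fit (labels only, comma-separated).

Ratios: I = 1340 / 899 ≈ 1.491; II = 1101 / 794 ≈ 1.387; III = 1300 / 883 ≈ 1.472.
|Δ from 1.500|: I 0.009; II 0.113; III 0.028.

I, III, II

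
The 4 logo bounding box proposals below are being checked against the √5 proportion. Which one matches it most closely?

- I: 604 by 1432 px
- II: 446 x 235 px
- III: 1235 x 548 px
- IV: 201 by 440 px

III

Ratios (long/short): I ≈ 2.371; II ≈ 1.898; III ≈ 2.254; IV ≈ 2.189.
root-5 ≈ 2.236; option III is nearest (Δ 0.018).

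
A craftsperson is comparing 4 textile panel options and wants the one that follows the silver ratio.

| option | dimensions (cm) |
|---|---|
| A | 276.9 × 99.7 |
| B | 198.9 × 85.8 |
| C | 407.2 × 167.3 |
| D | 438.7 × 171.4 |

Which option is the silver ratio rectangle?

C

Target silver ratio ≈ 2.414.
A: 2.777 (Δ0.363)  B: 2.318 (Δ0.096)  C: 2.434 (Δ0.020)  D: 2.560 (Δ0.146)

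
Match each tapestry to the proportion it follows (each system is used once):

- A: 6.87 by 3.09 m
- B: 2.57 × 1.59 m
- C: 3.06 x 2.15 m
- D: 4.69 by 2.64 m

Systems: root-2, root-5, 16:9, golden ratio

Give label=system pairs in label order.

A = 6.87/3.09 ≈ 2.223 → root-5 (2.236)
B = 2.57/1.59 ≈ 1.616 → golden ratio (1.618)
C = 3.06/2.15 ≈ 1.423 → root-2 (1.414)
D = 4.69/2.64 ≈ 1.777 → 16:9 (1.778)

A=root-5, B=golden ratio, C=root-2, D=16:9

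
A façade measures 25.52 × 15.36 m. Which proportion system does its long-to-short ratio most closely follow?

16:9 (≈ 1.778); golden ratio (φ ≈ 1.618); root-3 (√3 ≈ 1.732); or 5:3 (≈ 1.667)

5:3

Ratio = 25.52 / 15.36 ≈ 1.661.
Distances: 16:9 1.778 (Δ 0.117); golden ratio 1.618 (Δ 0.043); root-3 1.732 (Δ 0.071); 5:3 1.667 (Δ 0.006).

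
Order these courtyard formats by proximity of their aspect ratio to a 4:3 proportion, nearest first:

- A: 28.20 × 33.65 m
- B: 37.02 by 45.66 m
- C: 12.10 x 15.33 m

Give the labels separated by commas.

C, B, A

Ratios: A = 33.65 / 28.20 ≈ 1.193; B = 45.66 / 37.02 ≈ 1.233; C = 15.33 / 12.10 ≈ 1.267.
|Δ from 1.333|: A 0.140; B 0.100; C 0.066.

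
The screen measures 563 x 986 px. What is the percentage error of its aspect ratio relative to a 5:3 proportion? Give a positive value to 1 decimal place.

5.1%

Ratio = 986 / 563 ≈ 1.7513.
Ideal 5:3 ≈ 1.6667. |1.7513 − 1.6667| / 1.6667 ≈ 5.08% → 5.1%.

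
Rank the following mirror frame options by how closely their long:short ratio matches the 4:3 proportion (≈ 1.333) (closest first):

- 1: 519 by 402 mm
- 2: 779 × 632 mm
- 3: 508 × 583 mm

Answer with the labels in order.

1, 2, 3

1: 519/402 ≈ 1.291 → |1.291 − 1.333| = 0.042
2: 779/632 ≈ 1.233 → |1.233 − 1.333| = 0.100
3: 583/508 ≈ 1.148 → |1.148 − 1.333| = 0.185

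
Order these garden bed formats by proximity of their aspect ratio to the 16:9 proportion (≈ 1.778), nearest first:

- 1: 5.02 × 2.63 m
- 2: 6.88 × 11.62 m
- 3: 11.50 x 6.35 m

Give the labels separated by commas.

3, 2, 1

1: 5.02/2.63 ≈ 1.909 → |1.909 − 1.778| = 0.131
2: 11.62/6.88 ≈ 1.689 → |1.689 − 1.778| = 0.089
3: 11.50/6.35 ≈ 1.811 → |1.811 − 1.778| = 0.033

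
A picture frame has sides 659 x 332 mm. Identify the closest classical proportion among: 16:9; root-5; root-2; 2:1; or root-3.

2:1

659/332 ≈ 1.985. Nearest candidates are 2:1 (2.000, off by 0.015) and 16:9 (1.778, off by 0.207).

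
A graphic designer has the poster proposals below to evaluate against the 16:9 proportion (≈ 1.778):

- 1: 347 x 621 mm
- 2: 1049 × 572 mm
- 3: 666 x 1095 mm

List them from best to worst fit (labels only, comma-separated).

1, 2, 3

Ratios: 1 = 621 / 347 ≈ 1.790; 2 = 1049 / 572 ≈ 1.834; 3 = 1095 / 666 ≈ 1.644.
|Δ from 1.778|: 1 0.012; 2 0.056; 3 0.134.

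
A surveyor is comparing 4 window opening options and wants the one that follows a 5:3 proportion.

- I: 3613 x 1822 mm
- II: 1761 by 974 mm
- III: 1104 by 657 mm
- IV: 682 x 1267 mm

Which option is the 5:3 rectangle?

Ratios (long/short): I ≈ 1.983; II ≈ 1.808; III ≈ 1.680; IV ≈ 1.858.
5:3 ≈ 1.667; option III is nearest (Δ 0.013).

III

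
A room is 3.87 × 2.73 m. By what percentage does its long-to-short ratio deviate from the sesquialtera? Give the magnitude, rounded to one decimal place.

Ratio = 3.87 / 2.73 ≈ 1.4176.
Ideal 3:2 = 1.5000. |1.4176 − 1.5000| / 1.5000 ≈ 5.49% → 5.5%.

5.5%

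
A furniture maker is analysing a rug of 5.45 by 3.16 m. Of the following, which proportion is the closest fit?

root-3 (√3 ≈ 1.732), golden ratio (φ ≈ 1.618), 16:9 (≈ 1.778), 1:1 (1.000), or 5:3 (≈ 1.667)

root-3

5.45/3.16 ≈ 1.725. Nearest candidates are root-3 (1.732, off by 0.007) and 16:9 (1.778, off by 0.053).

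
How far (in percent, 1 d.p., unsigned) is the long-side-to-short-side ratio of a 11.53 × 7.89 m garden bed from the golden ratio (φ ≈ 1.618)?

Ratio = 11.53 / 7.89 ≈ 1.4613.
Ideal golden ratio ≈ 1.6180. |1.4613 − 1.6180| / 1.6180 ≈ 9.68% → 9.7%.

9.7%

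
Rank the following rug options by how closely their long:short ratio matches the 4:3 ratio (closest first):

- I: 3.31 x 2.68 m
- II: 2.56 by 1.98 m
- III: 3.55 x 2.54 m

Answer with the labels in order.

I: 3.31/2.68 ≈ 1.235 → |1.235 − 1.333| = 0.098
II: 2.56/1.98 ≈ 1.293 → |1.293 − 1.333| = 0.040
III: 3.55/2.54 ≈ 1.398 → |1.398 − 1.333| = 0.065

II, III, I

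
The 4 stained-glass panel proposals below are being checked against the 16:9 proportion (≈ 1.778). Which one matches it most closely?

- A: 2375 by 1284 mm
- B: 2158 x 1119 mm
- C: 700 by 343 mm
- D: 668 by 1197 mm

D

Target 16:9 ≈ 1.778.
A: 1.850 (Δ0.072)  B: 1.929 (Δ0.151)  C: 2.041 (Δ0.263)  D: 1.792 (Δ0.014)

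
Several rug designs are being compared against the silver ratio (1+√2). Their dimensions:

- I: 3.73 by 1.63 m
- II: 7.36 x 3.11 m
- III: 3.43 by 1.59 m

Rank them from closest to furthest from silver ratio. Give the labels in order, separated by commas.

II, I, III

Ratios: I = 3.73 / 1.63 ≈ 2.288; II = 7.36 / 3.11 ≈ 2.367; III = 3.43 / 1.59 ≈ 2.157.
|Δ from 2.414|: I 0.126; II 0.047; III 0.257.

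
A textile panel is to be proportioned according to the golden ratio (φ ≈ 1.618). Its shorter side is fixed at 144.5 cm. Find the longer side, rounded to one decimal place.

233.8 cm

golden ratio ≈ 1.61803.
Longer side = 144.5 × 1.61803 ≈ 233.805 → 233.8 cm.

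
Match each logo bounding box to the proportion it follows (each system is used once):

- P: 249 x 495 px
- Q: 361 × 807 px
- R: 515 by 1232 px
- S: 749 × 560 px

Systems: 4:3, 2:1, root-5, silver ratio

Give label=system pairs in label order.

Ratios: P ≈ 1.988; Q ≈ 2.235; R ≈ 2.392; S ≈ 1.337.
Targets: 4:3 ≈ 1.333; 2:1 ≈ 2.000; root-5 ≈ 2.236; silver ratio ≈ 2.414.

P=2:1, Q=root-5, R=silver ratio, S=4:3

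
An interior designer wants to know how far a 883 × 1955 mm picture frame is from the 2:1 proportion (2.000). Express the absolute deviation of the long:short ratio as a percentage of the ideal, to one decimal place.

10.7%

Ratio = 1955 / 883 ≈ 2.2140.
Ideal 2:1 = 2.0000. |2.2140 − 2.0000| / 2.0000 ≈ 10.70% → 10.7%.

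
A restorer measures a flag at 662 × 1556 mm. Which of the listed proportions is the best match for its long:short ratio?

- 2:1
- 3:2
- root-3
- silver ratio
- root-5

silver ratio

Ratio = 1556 / 662 ≈ 2.350.
Distances: 2:1 2.000 (Δ 0.350); 3:2 1.500 (Δ 0.850); root-3 1.732 (Δ 0.618); silver ratio 2.414 (Δ 0.064); root-5 2.236 (Δ 0.114).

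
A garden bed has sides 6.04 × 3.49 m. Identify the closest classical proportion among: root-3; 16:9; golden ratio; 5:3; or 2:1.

root-3

6.04/3.49 ≈ 1.731. Nearest candidates are root-3 (1.732, off by 0.001) and 16:9 (1.778, off by 0.047).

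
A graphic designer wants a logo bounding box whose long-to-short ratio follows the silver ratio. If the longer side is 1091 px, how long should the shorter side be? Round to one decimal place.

silver ratio ≈ 2.41421.
Shorter side = 1091 ÷ 2.41421 ≈ 451.908 → 451.9 px.

451.9 px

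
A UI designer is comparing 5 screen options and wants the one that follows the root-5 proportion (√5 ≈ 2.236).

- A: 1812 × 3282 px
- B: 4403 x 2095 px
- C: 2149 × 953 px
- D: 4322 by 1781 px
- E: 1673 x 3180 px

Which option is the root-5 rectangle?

C

Target root-5 ≈ 2.236.
A: 1.811 (Δ0.425)  B: 2.102 (Δ0.134)  C: 2.255 (Δ0.019)  D: 2.427 (Δ0.191)  E: 1.901 (Δ0.335)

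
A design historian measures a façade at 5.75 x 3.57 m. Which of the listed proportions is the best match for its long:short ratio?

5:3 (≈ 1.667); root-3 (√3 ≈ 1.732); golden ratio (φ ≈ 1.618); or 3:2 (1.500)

golden ratio

Ratio = 5.75 / 3.57 ≈ 1.611.
Distances: 5:3 1.667 (Δ 0.056); root-3 1.732 (Δ 0.121); golden ratio 1.618 (Δ 0.007); 3:2 1.500 (Δ 0.111).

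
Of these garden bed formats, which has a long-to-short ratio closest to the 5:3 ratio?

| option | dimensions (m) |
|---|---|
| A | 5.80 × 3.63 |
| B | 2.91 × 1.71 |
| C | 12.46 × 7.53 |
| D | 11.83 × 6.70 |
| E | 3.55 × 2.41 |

C

Ratios (long/short): A ≈ 1.598; B ≈ 1.702; C ≈ 1.655; D ≈ 1.766; E ≈ 1.473.
5:3 ≈ 1.667; option C is nearest (Δ 0.012).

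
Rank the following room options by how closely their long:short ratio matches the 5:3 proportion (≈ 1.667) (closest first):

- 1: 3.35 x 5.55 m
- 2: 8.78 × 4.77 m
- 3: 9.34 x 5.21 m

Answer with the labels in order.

1, 3, 2

Ratios: 1 = 5.55 / 3.35 ≈ 1.657; 2 = 8.78 / 4.77 ≈ 1.841; 3 = 9.34 / 5.21 ≈ 1.793.
|Δ from 1.667|: 1 0.010; 2 0.174; 3 0.126.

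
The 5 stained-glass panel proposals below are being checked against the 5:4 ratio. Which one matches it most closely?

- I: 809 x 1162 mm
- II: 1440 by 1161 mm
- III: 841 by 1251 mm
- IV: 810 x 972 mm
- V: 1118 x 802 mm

II

Ratios (long/short): I ≈ 1.436; II ≈ 1.240; III ≈ 1.488; IV ≈ 1.200; V ≈ 1.394.
5:4 ≈ 1.250; option II is nearest (Δ 0.010).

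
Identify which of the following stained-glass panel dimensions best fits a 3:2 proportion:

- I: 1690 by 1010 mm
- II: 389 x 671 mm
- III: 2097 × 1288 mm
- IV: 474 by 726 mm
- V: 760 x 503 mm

V

Ratios (long/short): I ≈ 1.673; II ≈ 1.725; III ≈ 1.628; IV ≈ 1.532; V ≈ 1.511.
3:2 ≈ 1.500; option V is nearest (Δ 0.011).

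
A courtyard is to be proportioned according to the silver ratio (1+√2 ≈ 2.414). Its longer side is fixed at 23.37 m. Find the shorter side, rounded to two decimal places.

silver ratio ≈ 2.41421.
Shorter side = 23.37 ÷ 2.41421 ≈ 9.6802 → 9.68 m.

9.68 m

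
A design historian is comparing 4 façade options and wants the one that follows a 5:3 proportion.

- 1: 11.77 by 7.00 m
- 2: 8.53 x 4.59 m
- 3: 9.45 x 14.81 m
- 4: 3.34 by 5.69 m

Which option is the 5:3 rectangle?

Target 5:3 ≈ 1.667.
1: 1.681 (Δ0.014)  2: 1.858 (Δ0.191)  3: 1.567 (Δ0.100)  4: 1.704 (Δ0.037)

1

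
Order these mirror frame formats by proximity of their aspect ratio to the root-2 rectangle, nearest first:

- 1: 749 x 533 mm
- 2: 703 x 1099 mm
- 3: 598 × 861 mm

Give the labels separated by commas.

1, 3, 2

1: 749/533 ≈ 1.405 → |1.405 − 1.414| = 0.009
2: 1099/703 ≈ 1.563 → |1.563 − 1.414| = 0.149
3: 861/598 ≈ 1.440 → |1.440 − 1.414| = 0.026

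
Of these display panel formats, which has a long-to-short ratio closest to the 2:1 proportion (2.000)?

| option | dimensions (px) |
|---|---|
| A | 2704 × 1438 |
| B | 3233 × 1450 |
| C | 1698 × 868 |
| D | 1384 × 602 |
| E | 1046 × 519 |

E

Ratios (long/short): A ≈ 1.880; B ≈ 2.230; C ≈ 1.956; D ≈ 2.299; E ≈ 2.015.
2:1 ≈ 2.000; option E is nearest (Δ 0.015).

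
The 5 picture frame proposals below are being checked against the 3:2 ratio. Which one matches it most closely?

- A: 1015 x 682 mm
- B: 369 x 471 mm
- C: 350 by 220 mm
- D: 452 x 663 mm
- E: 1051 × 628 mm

A

Target 3:2 ≈ 1.500.
A: 1.488 (Δ0.012)  B: 1.276 (Δ0.224)  C: 1.591 (Δ0.091)  D: 1.467 (Δ0.033)  E: 1.674 (Δ0.174)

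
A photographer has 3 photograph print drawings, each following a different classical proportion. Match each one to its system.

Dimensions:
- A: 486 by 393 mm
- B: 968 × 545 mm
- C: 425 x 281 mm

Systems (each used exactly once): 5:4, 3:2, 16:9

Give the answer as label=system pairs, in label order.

A=5:4, B=16:9, C=3:2

A = 486/393 ≈ 1.237 → 5:4 (1.250)
B = 968/545 ≈ 1.776 → 16:9 (1.778)
C = 425/281 ≈ 1.512 → 3:2 (1.500)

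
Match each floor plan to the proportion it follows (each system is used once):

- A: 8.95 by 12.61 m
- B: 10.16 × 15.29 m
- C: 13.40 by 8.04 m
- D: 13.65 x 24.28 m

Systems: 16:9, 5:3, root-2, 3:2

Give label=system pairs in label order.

A=root-2, B=3:2, C=5:3, D=16:9

A = 12.61/8.95 ≈ 1.409 → root-2 (1.414)
B = 15.29/10.16 ≈ 1.505 → 3:2 (1.500)
C = 13.40/8.04 ≈ 1.667 → 5:3 (1.667)
D = 24.28/13.65 ≈ 1.779 → 16:9 (1.778)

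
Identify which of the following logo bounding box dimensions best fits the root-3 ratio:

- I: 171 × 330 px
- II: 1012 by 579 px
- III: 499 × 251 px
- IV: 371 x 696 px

II

Ratios (long/short): I ≈ 1.930; II ≈ 1.748; III ≈ 1.988; IV ≈ 1.876.
root-3 ≈ 1.732; option II is nearest (Δ 0.016).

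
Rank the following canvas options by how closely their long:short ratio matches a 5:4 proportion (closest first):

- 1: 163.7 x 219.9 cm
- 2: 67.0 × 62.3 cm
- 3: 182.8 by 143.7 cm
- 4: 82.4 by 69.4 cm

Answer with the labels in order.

3, 4, 1, 2

1: 219.9/163.7 ≈ 1.343 → |1.343 − 1.250| = 0.093
2: 67.0/62.3 ≈ 1.075 → |1.075 − 1.250| = 0.175
3: 182.8/143.7 ≈ 1.272 → |1.272 − 1.250| = 0.022
4: 82.4/69.4 ≈ 1.187 → |1.187 − 1.250| = 0.063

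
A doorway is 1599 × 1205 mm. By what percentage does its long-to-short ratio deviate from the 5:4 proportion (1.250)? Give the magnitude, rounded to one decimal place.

6.2%

Ratio = 1599 / 1205 ≈ 1.3270.
Ideal 5:4 = 1.2500. |1.3270 − 1.2500| / 1.2500 ≈ 6.16% → 6.2%.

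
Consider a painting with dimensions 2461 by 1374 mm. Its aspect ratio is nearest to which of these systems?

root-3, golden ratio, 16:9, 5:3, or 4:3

2461/1374 ≈ 1.791. Nearest candidates are 16:9 (1.778, off by 0.013) and root-3 (1.732, off by 0.059).

16:9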